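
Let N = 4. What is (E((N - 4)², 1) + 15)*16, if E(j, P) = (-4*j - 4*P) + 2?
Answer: 208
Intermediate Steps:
E(j, P) = 2 - 4*P - 4*j (E(j, P) = (-4*P - 4*j) + 2 = 2 - 4*P - 4*j)
(E((N - 4)², 1) + 15)*16 = ((2 - 4*1 - 4*(4 - 4)²) + 15)*16 = ((2 - 4 - 4*0²) + 15)*16 = ((2 - 4 - 4*0) + 15)*16 = ((2 - 4 + 0) + 15)*16 = (-2 + 15)*16 = 13*16 = 208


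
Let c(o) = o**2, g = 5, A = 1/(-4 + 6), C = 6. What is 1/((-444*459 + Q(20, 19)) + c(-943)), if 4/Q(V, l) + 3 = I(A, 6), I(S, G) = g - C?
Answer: 1/685452 ≈ 1.4589e-6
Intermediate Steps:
A = 1/2 ≈ 0.50000
I(S, G) = -1 (I(S, G) = 5 - 1*6 = 5 - 6 = -1)
Q(V, l) = -1 (Q(V, l) = 4/(-3 - 1) = 4/(-4) = 4*(-1/4) = -1)
1/((-444*459 + Q(20, 19)) + c(-943)) = 1/((-444*459 - 1) + (-943)**2) = 1/((-203796 - 1) + 889249) = 1/(-203797 + 889249) = 1/685452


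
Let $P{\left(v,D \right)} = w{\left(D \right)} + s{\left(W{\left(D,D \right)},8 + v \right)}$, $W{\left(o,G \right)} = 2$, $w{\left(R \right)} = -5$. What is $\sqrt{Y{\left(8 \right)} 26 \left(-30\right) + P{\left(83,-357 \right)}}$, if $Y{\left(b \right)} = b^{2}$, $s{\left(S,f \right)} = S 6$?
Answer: $i \sqrt{49913} \approx 223.41 i$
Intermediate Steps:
$s{\left(S,f \right)} = 6 S$
$P{\left(v,D \right)} = 7$ ($P{\left(v,D \right)} = -5 + 6 \cdot 2 = -5 + 12 = 7$)
$\sqrt{Y{\left(8 \right)} 26 \left(-30\right) + P{\left(83,-357 \right)}} = \sqrt{8^{2} \cdot 26 \left(-30\right) + 7} = \sqrt{64 \cdot 26 \left(-30\right) + 7} = \sqrt{1664 \left(-30\right) + 7} = \sqrt{-49920 + 7} = \sqrt{-49913} = i \sqrt{49913}$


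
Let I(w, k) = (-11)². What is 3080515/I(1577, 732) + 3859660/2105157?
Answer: 6485434734715/254723997 ≈ 25461.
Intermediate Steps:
I(w, k) = 121
3080515/I(1577, 732) + 3859660/2105157 = 3080515/121 + 3859660/2105157 = 6485434734715/254723997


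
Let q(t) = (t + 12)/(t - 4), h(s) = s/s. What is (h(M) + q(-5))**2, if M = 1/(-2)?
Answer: 4/81 ≈ 0.049383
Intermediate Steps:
M = -1/2 ≈ -0.50000
h(s) = 1
q(t) = (12 + t)/(-4 + t)
(h(M) + q(-5))**2 = (1 + (12 - 5)/(-4 - 5))**2 = (1 + 7/(-9))**2 = (1 - 1/9*7)**2 = (1 - 7/9)**2 = (2/9)**2 = 4/81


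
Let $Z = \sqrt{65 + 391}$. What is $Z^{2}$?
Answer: $456$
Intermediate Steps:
$Z = 2 \sqrt{114}$ ($Z = \sqrt{456} = 2 \sqrt{114} \approx 21.354$)
$Z^{2} = \left(2 \sqrt{114}\right)^{2} = 456$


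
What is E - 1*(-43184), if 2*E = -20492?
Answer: 32938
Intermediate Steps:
E = -10246 (E = (½)*(-20492) = -10246)
E - 1*(-43184) = -10246 - 1*(-43184) = -10246 + 43184 = 32938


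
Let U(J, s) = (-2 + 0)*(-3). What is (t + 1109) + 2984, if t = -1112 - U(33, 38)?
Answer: 2975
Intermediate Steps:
U(J, s) = 6 (U(J, s) = -2*(-3) = 6)
t = -1118 (t = -1112 - 1*6 = -1112 - 6 = -1118)
(t + 1109) + 2984 = (-1118 + 1109) + 2984 = -9 + 2984 = 2975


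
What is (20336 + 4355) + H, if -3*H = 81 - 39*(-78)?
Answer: 23650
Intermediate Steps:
H = -1041 (H = -(81 - 39*(-78))/3 = -(81 + 3042)/3 = -⅓*3123 = -1041)
(20336 + 4355) + H = (20336 + 4355) - 1041 = 24691 - 1041 = 23650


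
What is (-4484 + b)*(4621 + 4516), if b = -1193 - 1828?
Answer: -68573185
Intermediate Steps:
b = -3021
(-4484 + b)*(4621 + 4516) = (-4484 - 3021)*(4621 + 4516) = -7505*9137 = -68573185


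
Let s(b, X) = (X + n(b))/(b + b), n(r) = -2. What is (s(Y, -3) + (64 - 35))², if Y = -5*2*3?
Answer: 121801/144 ≈ 845.84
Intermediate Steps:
Y = -30 (Y = -10*3 = -30)
s(b, X) = (-2 + X)/(2*b) (s(b, X) = (X - 2)/(b + b) = (-2 + X)/((2*b)) = (-2 + X)*(1/(2*b)) = (-2 + X)/(2*b))
(s(Y, -3) + (64 - 35))² = ((½)*(-2 - 3)/(-30) + (64 - 35))² = ((½)*(-1/30)*(-5) + 29)² = (1/12 + 29)² = (349/12)² = 121801/144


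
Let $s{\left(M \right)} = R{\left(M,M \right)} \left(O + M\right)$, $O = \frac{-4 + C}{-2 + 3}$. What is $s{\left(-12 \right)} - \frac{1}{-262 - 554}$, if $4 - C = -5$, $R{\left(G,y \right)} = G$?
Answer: $\frac{68545}{816} \approx 84.001$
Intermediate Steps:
$C = 9$ ($C = 4 - -5 = 4 + 5 = 9$)
$O = 5$ ($O = \frac{-4 + 9}{-2 + 3} = \frac{5}{1} = 5 \cdot 1 = 5$)
$s{\left(M \right)} = M \left(5 + M\right)$
$s{\left(-12 \right)} - \frac{1}{-262 - 554} = - 12 \left(5 - 12\right) - \frac{1}{-262 - 554} = \left(-12\right) \left(-7\right) - \frac{1}{-262 - 554} = 84 - \frac{1}{-816} = 84 - - \frac{1}{816} = 84 + \frac{1}{816} = \frac{68545}{816}$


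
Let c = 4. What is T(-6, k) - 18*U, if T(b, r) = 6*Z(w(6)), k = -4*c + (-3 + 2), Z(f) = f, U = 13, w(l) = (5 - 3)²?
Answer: -210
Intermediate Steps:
w(l) = 4 (w(l) = 2² = 4)
k = -17 (k = -4*4 + (-3 + 2) = -16 - 1 = -17)
T(b, r) = 24 (T(b, r) = 6*4 = 24)
T(-6, k) - 18*U = 24 - 18*13 = 24 - 234 = -210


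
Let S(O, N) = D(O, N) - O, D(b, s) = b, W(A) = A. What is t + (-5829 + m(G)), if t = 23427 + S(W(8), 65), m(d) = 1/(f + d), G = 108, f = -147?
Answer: 686321/39 ≈ 17598.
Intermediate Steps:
S(O, N) = 0 (S(O, N) = O - O = 0)
m(d) = 1/(-147 + d)
t = 23427 (t = 23427 + 0 = 23427)
t + (-5829 + m(G)) = 23427 + (-5829 + 1/(-147 + 108)) = 23427 + (-5829 + 1/(-39)) = 23427 + (-5829 - 1/39) = 23427 - 227332/39 = 686321/39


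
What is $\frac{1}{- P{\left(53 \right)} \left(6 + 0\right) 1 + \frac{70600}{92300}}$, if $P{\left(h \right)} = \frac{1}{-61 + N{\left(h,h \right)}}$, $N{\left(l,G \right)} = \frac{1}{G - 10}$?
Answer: $\frac{403351}{348211} \approx 1.1584$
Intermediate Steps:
$N{\left(l,G \right)} = \frac{1}{-10 + G}$
$P{\left(h \right)} = \frac{1}{-61 + \frac{1}{-10 + h}}$
$\frac{1}{- P{\left(53 \right)} \left(6 + 0\right) 1 + \frac{70600}{92300}} = \frac{1}{- \frac{10 - 53}{-611 + 61 \cdot 53} \left(6 + 0\right) 1 + \frac{70600}{92300}} = \frac{1}{- \frac{10 - 53}{-611 + 3233} \cdot 6 \cdot 1 + 70600 \cdot \frac{1}{92300}} = \frac{1}{- \frac{-43}{2622} \cdot 6 + \frac{706}{923}} = \frac{1}{\left(-1\right) \left(- \frac{43}{2622}\right) 6 + \frac{706}{923}} = \frac{1}{\frac{43}{2622} \cdot 6 + \frac{706}{923}} = \frac{1}{\frac{43}{437} + \frac{706}{923}} = \frac{1}{\frac{348211}{403351}} = \frac{403351}{348211}$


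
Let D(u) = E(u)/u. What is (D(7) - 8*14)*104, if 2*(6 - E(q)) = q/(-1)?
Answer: -80548/7 ≈ -11507.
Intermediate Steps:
E(q) = 6 + q/2 (E(q) = 6 - q/(2*(-1)) = 6 - q*(-1)/2 = 6 - (-1)*q/2 = 6 + q/2)
D(u) = (6 + u/2)/u
(D(7) - 8*14)*104 = ((½)*(12 + 7)/7 - 8*14)*104 = ((½)*(⅐)*19 - 112)*104 = (19/14 - 112)*104 = -1549/14*104 = -80548/7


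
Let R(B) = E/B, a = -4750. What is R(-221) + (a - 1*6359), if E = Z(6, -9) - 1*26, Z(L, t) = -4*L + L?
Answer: -2455045/221 ≈ -11109.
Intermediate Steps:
Z(L, t) = -3*L
E = -44 (E = -3*6 - 1*26 = -18 - 26 = -44)
R(B) = -44/B
R(-221) + (a - 1*6359) = -44/(-221) + (-4750 - 1*6359) = -44*(-1/221) + (-4750 - 6359) = 44/221 - 11109 = -2455045/221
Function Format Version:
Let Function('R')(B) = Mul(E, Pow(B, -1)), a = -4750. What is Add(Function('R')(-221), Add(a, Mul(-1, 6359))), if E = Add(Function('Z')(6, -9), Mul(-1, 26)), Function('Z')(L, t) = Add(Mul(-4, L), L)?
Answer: Rational(-2455045, 221) ≈ -11109.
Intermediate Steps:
Function('Z')(L, t) = Mul(-3, L)
E = -44 (E = Add(Mul(-3, 6), Mul(-1, 26)) = Add(-18, -26) = -44)
Function('R')(B) = Mul(-44, Pow(B, -1))
Add(Function('R')(-221), Add(a, Mul(-1, 6359))) = Add(Mul(-44, Pow(-221, -1)), Add(-4750, Mul(-1, 6359))) = Add(Mul(-44, Rational(-1, 221)), Add(-4750, -6359)) = Add(Rational(44, 221), -11109) = Rational(-2455045, 221)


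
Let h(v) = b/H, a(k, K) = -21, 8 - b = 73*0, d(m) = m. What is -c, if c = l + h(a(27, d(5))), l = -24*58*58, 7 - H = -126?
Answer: 10737880/133 ≈ 80736.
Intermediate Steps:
H = 133 (H = 7 - 1*(-126) = 7 + 126 = 133)
b = 8 (b = 8 - 73*0 = 8 - 1*0 = 8 + 0 = 8)
h(v) = 8/133
l = -80736 (l = -1392*58 = -80736)
c = -10737880/133 (c = -80736 + 8/133 = -10737880/133 ≈ -80736.)
-c = -1*(-10737880/133) = 10737880/133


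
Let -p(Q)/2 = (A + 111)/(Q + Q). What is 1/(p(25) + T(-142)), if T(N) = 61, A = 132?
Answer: 25/1282 ≈ 0.019501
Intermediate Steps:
p(Q) = -243/Q (p(Q) = -2*(132 + 111)/(Q + Q) = -486/(2*Q) = -486*1/(2*Q) = -243/Q)
1/(p(25) + T(-142)) = 1/(-243/25 + 61) = 1/(1282/25) = 25/1282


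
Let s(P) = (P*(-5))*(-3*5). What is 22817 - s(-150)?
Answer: 34067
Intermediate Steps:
s(P) = 75*P (s(P) = -5*P*(-15) = 75*P)
22817 - s(-150) = 22817 - 75*(-150) = 22817 - 1*(-11250) = 22817 + 11250 = 34067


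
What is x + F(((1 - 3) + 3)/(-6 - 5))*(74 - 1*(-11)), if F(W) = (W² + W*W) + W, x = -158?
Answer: -19883/121 ≈ -164.32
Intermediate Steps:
F(W) = W + 2*W² (F(W) = (W² + W²) + W = 2*W² + W = W + 2*W²)
x + F(((1 - 3) + 3)/(-6 - 5))*(74 - 1*(-11)) = -158 + ((((1 - 3) + 3)/(-6 - 5))*(1 + 2*(((1 - 3) + 3)/(-6 - 5))))*(74 - 1*(-11)) = -158 + (((-2 + 3)/(-11))*(1 + 2*((-2 + 3)/(-11))))*(74 + 11) = -158 + ((1*(-1/11))*(1 + 2*(1*(-1/11))))*85 = -158 - (1 + 2*(-1/11))/11*85 = -158 - (1 - 2/11)/11*85 = -158 - 1/11*9/11*85 = -158 - 9/121*85 = -158 - 765/121 = -19883/121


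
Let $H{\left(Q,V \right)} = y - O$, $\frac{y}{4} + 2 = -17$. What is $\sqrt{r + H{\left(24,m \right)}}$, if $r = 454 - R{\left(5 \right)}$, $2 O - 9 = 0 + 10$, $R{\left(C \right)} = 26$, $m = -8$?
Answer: $\frac{\sqrt{1370}}{2} \approx 18.507$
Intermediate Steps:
$y = -76$ ($y = -8 + 4 \left(-17\right) = -8 - 68 = -76$)
$O = \frac{19}{2}$ ($O = \frac{9}{2} + \frac{0 + 10}{2} = \frac{9}{2} + \frac{1}{2} \cdot 10 = \frac{9}{2} + 5 = \frac{19}{2} \approx 9.5$)
$H{\left(Q,V \right)} = - \frac{171}{2}$ ($H{\left(Q,V \right)} = -76 - \frac{19}{2} = - \frac{171}{2}$)
$r = 428$ ($r = 454 - 26 = 428$)
$\sqrt{r + H{\left(24,m \right)}} = \sqrt{428 - \frac{171}{2}} = \sqrt{\frac{685}{2}} = \frac{\sqrt{1370}}{2}$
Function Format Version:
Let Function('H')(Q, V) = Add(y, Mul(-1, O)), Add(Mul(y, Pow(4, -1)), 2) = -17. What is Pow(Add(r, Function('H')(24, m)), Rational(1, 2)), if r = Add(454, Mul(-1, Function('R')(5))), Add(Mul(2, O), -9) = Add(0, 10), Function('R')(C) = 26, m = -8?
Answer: Mul(Rational(1, 2), Pow(1370, Rational(1, 2))) ≈ 18.507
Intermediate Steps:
y = -76 (y = Add(-8, Mul(4, -17)) = Add(-8, -68) = -76)
O = Rational(19, 2) (O = Add(Rational(9, 2), Mul(Rational(1, 2), Add(0, 10))) = Add(Rational(9, 2), Mul(Rational(1, 2), 10)) = Add(Rational(9, 2), 5) = Rational(19, 2) ≈ 9.5000)
Function('H')(Q, V) = Rational(-171, 2) (Function('H')(Q, V) = Add(-76, Mul(-1, Rational(19, 2))) = Add(-76, Rational(-19, 2)) = Rational(-171, 2))
r = 428 (r = Add(454, Mul(-1, 26)) = Add(454, -26) = 428)
Pow(Add(r, Function('H')(24, m)), Rational(1, 2)) = Pow(Add(428, Rational(-171, 2)), Rational(1, 2)) = Pow(Rational(685, 2), Rational(1, 2)) = Mul(Rational(1, 2), Pow(1370, Rational(1, 2)))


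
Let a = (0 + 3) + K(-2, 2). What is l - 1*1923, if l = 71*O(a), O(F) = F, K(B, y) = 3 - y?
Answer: -1639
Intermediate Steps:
a = 4 (a = (0 + 3) + (3 - 1*2) = 3 + (3 - 2) = 3 + 1 = 4)
l = 284 (l = 71*4 = 284)
l - 1*1923 = 284 - 1*1923 = 284 - 1923 = -1639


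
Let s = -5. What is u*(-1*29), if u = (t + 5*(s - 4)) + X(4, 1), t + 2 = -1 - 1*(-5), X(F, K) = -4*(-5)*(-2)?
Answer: 2407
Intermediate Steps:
X(F, K) = -40 (X(F, K) = 20*(-2) = -40)
t = 2 (t = -2 + (-1 - 1*(-5)) = -2 + (-1 + 5) = -2 + 4 = 2)
u = -83 (u = (2 + 5*(-5 - 4)) - 40 = (2 + 5*(-9)) - 40 = (2 - 45) - 40 = -43 - 40 = -83)
u*(-1*29) = -(-83)*29 = -83*(-29) = 2407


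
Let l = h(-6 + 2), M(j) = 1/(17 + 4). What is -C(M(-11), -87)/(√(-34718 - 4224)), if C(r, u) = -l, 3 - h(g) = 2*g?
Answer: -11*I*√38942/38942 ≈ -0.055742*I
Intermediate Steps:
h(g) = 3 - 2*g
M(j) = 1/21
l = 11 (l = 3 - 2*(-6 + 2) = 3 - 2*(-4) = 3 + 8 = 11)
C(r, u) = -11 (C(r, u) = -1*11 = -11)
-C(M(-11), -87)/(√(-34718 - 4224)) = -(-11)/(√(-34718 - 4224)) = -(-11)/(√(-38942)) = -(-11)/(I*√38942) = -(-11)*(-I*√38942/38942) = -11*I*√38942/38942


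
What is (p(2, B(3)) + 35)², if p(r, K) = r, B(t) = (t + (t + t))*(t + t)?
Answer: 1369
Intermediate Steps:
B(t) = 6*t² (B(t) = (t + 2*t)*(2*t) = (3*t)*(2*t) = 6*t²)
(p(2, B(3)) + 35)² = (2 + 35)² = 37² = 1369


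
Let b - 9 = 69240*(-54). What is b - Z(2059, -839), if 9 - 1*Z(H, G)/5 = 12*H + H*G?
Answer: -12252961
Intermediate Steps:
b = -3738951 (b = 9 + 69240*(-54) = 9 - 3738960 = -3738951)
Z(H, G) = 45 - 60*H - 5*G*H (Z(H, G) = 45 - 5*(12*H + H*G) = 45 - 5*(12*H + G*H) = 45 + (-60*H - 5*G*H) = 45 - 60*H - 5*G*H)
b - Z(2059, -839) = -3738951 - (45 - 60*2059 - 5*(-839)*2059) = -3738951 - (45 - 123540 + 8637505) = -3738951 - 1*8514010 = -3738951 - 8514010 = -12252961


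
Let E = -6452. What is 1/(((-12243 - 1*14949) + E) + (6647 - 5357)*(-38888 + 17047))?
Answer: -1/28208534 ≈ -3.5450e-8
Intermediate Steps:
1/(((-12243 - 1*14949) + E) + (6647 - 5357)*(-38888 + 17047)) = 1/(((-12243 - 1*14949) - 6452) + (6647 - 5357)*(-38888 + 17047)) = 1/(((-12243 - 14949) - 6452) + 1290*(-21841)) = 1/((-27192 - 6452) - 28174890) = 1/(-33644 - 28174890) = 1/(-28208534) = -1/28208534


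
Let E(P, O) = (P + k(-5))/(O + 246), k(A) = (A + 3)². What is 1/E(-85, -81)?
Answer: -55/27 ≈ -2.0370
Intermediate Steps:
k(A) = (3 + A)²
E(P, O) = (4 + P)/(246 + O) (E(P, O) = (P + (3 - 5)²)/(O + 246) = (P + (-2)²)/(246 + O) = (P + 4)/(246 + O) = (4 + P)/(246 + O))
1/E(-85, -81) = 1/((4 - 85)/(246 - 81)) = 1/(-81/165) = 1/((1/165)*(-81)) = 1/(-27/55) = -55/27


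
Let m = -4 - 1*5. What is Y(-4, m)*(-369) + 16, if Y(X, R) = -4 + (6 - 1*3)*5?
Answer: -4043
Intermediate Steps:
m = -9 (m = -4 - 5 = -9)
Y(X, R) = 11 (Y(X, R) = -4 + (6 - 3)*5 = -4 + 3*5 = -4 + 15 = 11)
Y(-4, m)*(-369) + 16 = 11*(-369) + 16 = -4059 + 16 = -4043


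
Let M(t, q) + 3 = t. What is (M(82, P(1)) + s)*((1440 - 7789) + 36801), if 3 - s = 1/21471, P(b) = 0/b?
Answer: 53614430692/21471 ≈ 2.4971e+6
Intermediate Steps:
P(b) = 0
s = 64412/21471 (s = 3 - 1/21471 = 64412/21471 ≈ 3.0000)
M(t, q) = -3 + t
(M(82, P(1)) + s)*((1440 - 7789) + 36801) = ((-3 + 82) + 64412/21471)*((1440 - 7789) + 36801) = (79 + 64412/21471)*(-6349 + 36801) = (1760621/21471)*30452 = 53614430692/21471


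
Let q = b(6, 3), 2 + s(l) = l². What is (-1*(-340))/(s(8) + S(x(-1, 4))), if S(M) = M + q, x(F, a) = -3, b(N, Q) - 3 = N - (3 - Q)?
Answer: 5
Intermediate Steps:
s(l) = -2 + l²
b(N, Q) = N + Q (b(N, Q) = 3 + (N - (3 - Q)) = 3 + (N + (-3 + Q)) = 3 + (-3 + N + Q) = N + Q)
q = 9 (q = 6 + 3 = 9)
S(M) = 9 + M (S(M) = M + 9 = 9 + M)
(-1*(-340))/(s(8) + S(x(-1, 4))) = (-1*(-340))/((-2 + 8²) + (9 - 3)) = 340/((-2 + 64) + 6) = 340/(62 + 6) = 340/68 = (1/68)*340 = 5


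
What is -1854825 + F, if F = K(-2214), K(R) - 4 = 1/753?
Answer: -1396680212/753 ≈ -1.8548e+6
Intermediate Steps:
K(R) = 3013/753 (K(R) = 4 + 1/753 = 3013/753)
F = 3013/753 ≈ 4.0013
-1854825 + F = -1854825 + 3013/753 = -1396680212/753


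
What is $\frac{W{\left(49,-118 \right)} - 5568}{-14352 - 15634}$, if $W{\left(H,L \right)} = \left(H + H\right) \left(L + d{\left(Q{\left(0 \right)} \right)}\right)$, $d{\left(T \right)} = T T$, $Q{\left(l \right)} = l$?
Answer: $\frac{8566}{14993} \approx 0.57133$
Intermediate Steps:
$d{\left(T \right)} = T^{2}$
$W{\left(H,L \right)} = 2 H L$ ($W{\left(H,L \right)} = \left(H + H\right) \left(L + 0^{2}\right) = 2 H \left(L + 0\right) = 2 H L$)
$\frac{W{\left(49,-118 \right)} - 5568}{-14352 - 15634} = \frac{2 \cdot 49 \left(-118\right) - 5568}{-14352 - 15634} = \frac{-11564 - 5568}{-29986} = \left(-17132\right) \left(- \frac{1}{29986}\right) = \frac{8566}{14993}$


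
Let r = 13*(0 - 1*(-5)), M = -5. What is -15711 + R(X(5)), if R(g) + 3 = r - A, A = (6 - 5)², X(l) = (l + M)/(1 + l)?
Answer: -15650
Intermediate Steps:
X(l) = (-5 + l)/(1 + l) (X(l) = (l - 5)/(1 + l) = (-5 + l)/(1 + l))
r = 65 (r = 13*(0 + 5) = 13*5 = 65)
A = 1 (A = 1² = 1)
R(g) = 61 (R(g) = -3 + (65 - 1*1) = -3 + (65 - 1) = -3 + 64 = 61)
-15711 + R(X(5)) = -15711 + 61 = -15650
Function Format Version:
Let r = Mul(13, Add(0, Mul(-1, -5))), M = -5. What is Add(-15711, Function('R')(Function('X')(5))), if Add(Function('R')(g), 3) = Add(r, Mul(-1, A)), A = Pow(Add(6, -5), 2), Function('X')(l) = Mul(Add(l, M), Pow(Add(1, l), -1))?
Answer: -15650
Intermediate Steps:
Function('X')(l) = Mul(Pow(Add(1, l), -1), Add(-5, l)) (Function('X')(l) = Mul(Add(l, -5), Pow(Add(1, l), -1)) = Mul(Add(-5, l), Pow(Add(1, l), -1)) = Mul(Pow(Add(1, l), -1), Add(-5, l)))
r = 65 (r = Mul(13, Add(0, 5)) = Mul(13, 5) = 65)
A = 1 (A = Pow(1, 2) = 1)
Function('R')(g) = 61 (Function('R')(g) = Add(-3, Add(65, Mul(-1, 1))) = Add(-3, Add(65, -1)) = Add(-3, 64) = 61)
Add(-15711, Function('R')(Function('X')(5))) = Add(-15711, 61) = -15650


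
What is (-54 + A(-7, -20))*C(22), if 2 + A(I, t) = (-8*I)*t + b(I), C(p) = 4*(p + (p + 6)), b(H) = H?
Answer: -236600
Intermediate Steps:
C(p) = 24 + 8*p (C(p) = 4*(p + (6 + p)) = 4*(6 + 2*p) = 24 + 8*p)
A(I, t) = -2 + I - 8*I*t (A(I, t) = -2 + ((-8*I)*t + I) = -2 + (-8*I*t + I) = -2 + (I - 8*I*t) = -2 + I - 8*I*t)
(-54 + A(-7, -20))*C(22) = (-54 + (-2 - 7 - 8*(-7)*(-20)))*(24 + 8*22) = (-54 + (-2 - 7 - 1120))*(24 + 176) = (-54 - 1129)*200 = -1183*200 = -236600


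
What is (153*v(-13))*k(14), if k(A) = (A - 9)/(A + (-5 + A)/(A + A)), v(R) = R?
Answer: -278460/401 ≈ -694.41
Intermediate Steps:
k(A) = (-9 + A)/(A + (-5 + A)/(2*A)) (k(A) = (-9 + A)/(A + (-5 + A)/((2*A))) = (-9 + A)/(A + (-5 + A)*(1/(2*A))) = (-9 + A)/(A + (-5 + A)/(2*A)))
(153*v(-13))*k(14) = (153*(-13))*(2*14*(-9 + 14)/(-5 + 14 + 2*14²)) = -3978*14*5/(-5 + 14 + 2*196) = -3978*14*5/(-5 + 14 + 392) = -3978*14*5/401 = -1989*140/401 = -278460/401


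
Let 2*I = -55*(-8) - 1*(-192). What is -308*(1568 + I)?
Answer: -580272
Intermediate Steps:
I = 316 (I = (-55*(-8) - 1*(-192))/2 = (440 + 192)/2 = (½)*632 = 316)
-308*(1568 + I) = -308*(1568 + 316) = -308*1884 = -580272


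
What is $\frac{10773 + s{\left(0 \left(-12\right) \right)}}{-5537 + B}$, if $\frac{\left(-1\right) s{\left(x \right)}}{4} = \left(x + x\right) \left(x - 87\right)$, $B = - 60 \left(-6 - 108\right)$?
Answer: $\frac{10773}{1303} \approx 8.2678$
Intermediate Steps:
$B = 6840$ ($B = \left(-60\right) \left(-114\right) = 6840$)
$s{\left(x \right)} = - 8 x \left(-87 + x\right)$ ($s{\left(x \right)} = - 4 \left(x + x\right) \left(x - 87\right) = - 4 \cdot 2 x \left(-87 + x\right) = - 8 x \left(-87 + x\right)$)
$\frac{10773 + s{\left(0 \left(-12\right) \right)}}{-5537 + B} = \frac{10773 + 8 \cdot 0 \left(-12\right) \left(87 - 0 \left(-12\right)\right)}{-5537 + 6840} = \frac{10773 + 8 \cdot 0 \left(87 - 0\right)}{1303} = \left(10773 + 8 \cdot 0 \left(87 + 0\right)\right) \frac{1}{1303} = \left(10773 + 8 \cdot 0 \cdot 87\right) \frac{1}{1303} = \left(10773 + 0\right) \frac{1}{1303} = 10773 \cdot \frac{1}{1303} = \frac{10773}{1303}$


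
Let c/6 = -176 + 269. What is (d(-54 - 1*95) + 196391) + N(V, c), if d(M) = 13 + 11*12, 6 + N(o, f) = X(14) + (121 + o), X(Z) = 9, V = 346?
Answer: 197006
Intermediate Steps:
c = 558 (c = 6*(-176 + 269) = 6*93 = 558)
N(o, f) = 124 + o (N(o, f) = -6 + (9 + (121 + o)) = -6 + (130 + o) = 124 + o)
d(M) = 145 (d(M) = 13 + 132 = 145)
(d(-54 - 1*95) + 196391) + N(V, c) = (145 + 196391) + (124 + 346) = 196536 + 470 = 197006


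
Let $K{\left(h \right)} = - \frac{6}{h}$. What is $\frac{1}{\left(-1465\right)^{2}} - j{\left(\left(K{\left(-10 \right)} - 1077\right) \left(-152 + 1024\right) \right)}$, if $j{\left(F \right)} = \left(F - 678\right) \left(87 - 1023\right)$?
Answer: $- \frac{1886925986740079}{2146225} \approx -8.7918 \cdot 10^{8}$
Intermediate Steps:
$j{\left(F \right)} = 634608 - 936 F$ ($j{\left(F \right)} = \left(-678 + F\right) \left(-936\right) = 634608 - 936 F$)
$\frac{1}{\left(-1465\right)^{2}} - j{\left(\left(K{\left(-10 \right)} - 1077\right) \left(-152 + 1024\right) \right)} = \frac{1}{\left(-1465\right)^{2}} - \left(634608 - 936 \left(- \frac{6}{-10} - 1077\right) \left(-152 + 1024\right)\right) = \frac{1}{2146225} - \left(634608 - 936 \left(\left(-6\right) \left(- \frac{1}{10}\right) - 1077\right) 872\right) = \frac{1}{2146225} - \left(634608 - 936 \left(\frac{3}{5} - 1077\right) 872\right) = \frac{1}{2146225} - \left(634608 - 936 \left(\left(- \frac{5382}{5}\right) 872\right)\right) = \frac{1}{2146225} - \left(634608 - - \frac{4392745344}{5}\right) = \frac{1}{2146225} - \left(634608 + \frac{4392745344}{5}\right) = \frac{1}{2146225} - \frac{4395918384}{5} = - \frac{1886925986740079}{2146225}$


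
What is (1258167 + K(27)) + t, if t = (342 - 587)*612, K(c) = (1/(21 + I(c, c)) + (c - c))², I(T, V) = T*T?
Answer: 623377687501/562500 ≈ 1.1082e+6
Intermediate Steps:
I(T, V) = T²
K(c) = (21 + c²)⁻² (K(c) = (1/(21 + c²) + (c - c))² = (1/(21 + c²) + 0)² = (1/(21 + c²))² = (21 + c²)⁻²)
t = -149940 (t = -245*612 = -149940)
(1258167 + K(27)) + t = (1258167 + (21 + 27²)⁻²) - 149940 = (1258167 + (21 + 729)⁻²) - 149940 = (1258167 + 750⁻²) - 149940 = (1258167 + 1/562500) - 149940 = 707718937501/562500 - 149940 = 623377687501/562500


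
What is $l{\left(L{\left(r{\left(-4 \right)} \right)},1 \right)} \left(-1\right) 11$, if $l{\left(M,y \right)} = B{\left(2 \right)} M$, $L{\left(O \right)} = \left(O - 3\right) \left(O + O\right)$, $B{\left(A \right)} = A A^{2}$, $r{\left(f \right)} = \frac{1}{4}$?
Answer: $121$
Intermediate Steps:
$r{\left(f \right)} = \frac{1}{4}$
$B{\left(A \right)} = A^{3}$
$L{\left(O \right)} = 2 O \left(-3 + O\right)$ ($L{\left(O \right)} = \left(-3 + O\right) 2 O = 2 O \left(-3 + O\right)$)
$l{\left(M,y \right)} = 8 M$ ($l{\left(M,y \right)} = 2^{3} M = 8 M$)
$l{\left(L{\left(r{\left(-4 \right)} \right)},1 \right)} \left(-1\right) 11 = 8 \cdot 2 \cdot \frac{1}{4} \left(-3 + \frac{1}{4}\right) \left(-1\right) 11 = 8 \cdot 2 \cdot \frac{1}{4} \left(- \frac{11}{4}\right) \left(-1\right) 11 = 8 \left(- \frac{11}{8}\right) \left(-1\right) 11 = \left(-11\right) \left(-1\right) 11 = 11 \cdot 11 = 121$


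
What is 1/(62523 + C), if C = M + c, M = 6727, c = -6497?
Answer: 1/62753 ≈ 1.5935e-5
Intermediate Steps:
C = 230 (C = 6727 - 6497 = 230)
1/(62523 + C) = 1/(62523 + 230) = 1/62753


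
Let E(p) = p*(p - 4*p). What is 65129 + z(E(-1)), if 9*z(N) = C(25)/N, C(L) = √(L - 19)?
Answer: 65129 - √6/27 ≈ 65129.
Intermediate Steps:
E(p) = -3*p² (E(p) = p*(-3*p) = -3*p²)
C(L) = √(-19 + L)
z(N) = √6/(9*N) (z(N) = (√(-19 + 25)/N)/9 = (√6/N)/9 = √6/(9*N))
65129 + z(E(-1)) = 65129 + √6/(9*((-3*(-1)²))) = 65129 + √6/(9*((-3*1))) = 65129 + (⅑)*√6/(-3) = 65129 + (⅑)*√6*(-⅓) = 65129 - √6/27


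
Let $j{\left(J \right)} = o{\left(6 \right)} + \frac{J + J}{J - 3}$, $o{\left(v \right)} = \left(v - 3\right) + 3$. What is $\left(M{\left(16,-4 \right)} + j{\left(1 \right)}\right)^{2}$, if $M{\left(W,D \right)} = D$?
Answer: $1$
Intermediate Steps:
$o{\left(v \right)} = v$ ($o{\left(v \right)} = \left(-3 + v\right) + 3 = v$)
$j{\left(J \right)} = 6 + \frac{2 J}{-3 + J}$ ($j{\left(J \right)} = 6 + \frac{J + J}{J - 3} = 6 + \frac{2 J}{-3 + J}$)
$\left(M{\left(16,-4 \right)} + j{\left(1 \right)}\right)^{2} = \left(-4 + \frac{2 \left(-9 + 4 \cdot 1\right)}{-3 + 1}\right)^{2} = \left(-4 + \frac{2 \left(-9 + 4\right)}{-2}\right)^{2} = \left(-4 + 2 \left(- \frac{1}{2}\right) \left(-5\right)\right)^{2} = \left(-4 + 5\right)^{2} = 1^{2} = 1$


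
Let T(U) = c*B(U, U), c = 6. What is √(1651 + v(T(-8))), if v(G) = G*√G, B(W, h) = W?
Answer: √(1651 - 192*I*√3) ≈ 40.836 - 4.0718*I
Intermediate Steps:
T(U) = 6*U
v(G) = G^(3/2)
√(1651 + v(T(-8))) = √(1651 + (6*(-8))^(3/2)) = √(1651 + (-48)^(3/2)) = √(1651 - 192*I*√3)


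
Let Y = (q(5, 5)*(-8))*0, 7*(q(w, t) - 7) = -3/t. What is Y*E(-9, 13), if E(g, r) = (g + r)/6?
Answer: 0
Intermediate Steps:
E(g, r) = g/6 + r/6 (E(g, r) = (g + r)*(1/6) = g/6 + r/6)
q(w, t) = 7 - 3/(7*t) (q(w, t) = 7 + (-3/t)/7 = 7 - 3/(7*t))
Y = 0 (Y = ((7 - 3/7/5)*(-8))*0 = ((7 - 3/7*1/5)*(-8))*0 = ((7 - 3/35)*(-8))*0 = ((242/35)*(-8))*0 = -1936/35*0 = 0)
Y*E(-9, 13) = 0*((1/6)*(-9) + (1/6)*13) = 0*(-3/2 + 13/6) = 0*(2/3) = 0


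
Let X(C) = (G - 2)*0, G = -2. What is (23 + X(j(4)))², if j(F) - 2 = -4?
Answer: 529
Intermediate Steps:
j(F) = -2 (j(F) = 2 - 4 = -2)
X(C) = 0 (X(C) = (-2 - 2)*0 = -4*0 = 0)
(23 + X(j(4)))² = (23 + 0)² = 23² = 529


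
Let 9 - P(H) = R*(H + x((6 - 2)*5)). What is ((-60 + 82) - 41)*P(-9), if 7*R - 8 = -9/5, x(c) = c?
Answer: 494/35 ≈ 14.114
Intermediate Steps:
R = 31/35 (R = 8/7 + (-9/5)/7 = 8/7 + (-9*1/5)/7 = 8/7 + (1/7)*(-9/5) = 8/7 - 9/35 = 31/35 ≈ 0.88571)
P(H) = -61/7 - 31*H/35 (P(H) = 9 - 31*(H + (6 - 2)*5)/35 = 9 - 31*(H + 4*5)/35 = 9 - 31*(H + 20)/35 = 9 - 31*(20 + H)/35 = 9 - (124/7 + 31*H/35) = 9 + (-124/7 - 31*H/35) = -61/7 - 31*H/35)
((-60 + 82) - 41)*P(-9) = ((-60 + 82) - 41)*(-61/7 - 31/35*(-9)) = (22 - 41)*(-61/7 + 279/35) = -19*(-26/35) = 494/35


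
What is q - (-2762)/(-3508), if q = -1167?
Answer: -2048299/1754 ≈ -1167.8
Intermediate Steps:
q - (-2762)/(-3508) = -1167 - (-2762)/(-3508) = -1167 - (-2762)*(-1)/3508 = -1167 - 1*1381/1754 = -1167 - 1381/1754 = -2048299/1754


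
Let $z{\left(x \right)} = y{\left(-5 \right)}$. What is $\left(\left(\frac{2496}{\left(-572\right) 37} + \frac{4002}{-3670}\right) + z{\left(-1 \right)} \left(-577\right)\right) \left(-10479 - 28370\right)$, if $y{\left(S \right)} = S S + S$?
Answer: $\frac{334858714131163}{746845} \approx 4.4836 \cdot 10^{8}$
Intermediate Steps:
$y{\left(S \right)} = S + S^{2}$ ($y{\left(S \right)} = S^{2} + S = S + S^{2}$)
$z{\left(x \right)} = 20$ ($z{\left(x \right)} = - 5 \left(1 - 5\right) = \left(-5\right) \left(-4\right) = 20$)
$\left(\left(\frac{2496}{\left(-572\right) 37} + \frac{4002}{-3670}\right) + z{\left(-1 \right)} \left(-577\right)\right) \left(-10479 - 28370\right) = \left(\left(\frac{2496}{\left(-572\right) 37} + \frac{4002}{-3670}\right) + 20 \left(-577\right)\right) \left(-10479 - 28370\right) = \left(\left(\frac{2496}{-21164} + 4002 \left(- \frac{1}{3670}\right)\right) - 11540\right) \left(-38849\right) = \left(\left(2496 \left(- \frac{1}{21164}\right) - \frac{2001}{1835}\right) - 11540\right) \left(-38849\right) = \left(\left(- \frac{48}{407} - \frac{2001}{1835}\right) - 11540\right) \left(-38849\right) = \left(- \frac{902487}{746845} - 11540\right) \left(-38849\right) = \left(- \frac{8619493787}{746845}\right) \left(-38849\right) = \frac{334858714131163}{746845}$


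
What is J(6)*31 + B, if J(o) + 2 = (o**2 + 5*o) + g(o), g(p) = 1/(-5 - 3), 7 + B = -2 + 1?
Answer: 15777/8 ≈ 1972.1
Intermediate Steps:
B = -8 (B = -7 + (-2 + 1) = -7 - 1 = -8)
g(p) = -1/8 (g(p) = 1/(-8) = -1/8)
J(o) = -17/8 + o**2 + 5*o (J(o) = -2 + ((o**2 + 5*o) - 1/8) = -2 + (-1/8 + o**2 + 5*o) = -17/8 + o**2 + 5*o)
J(6)*31 + B = (-17/8 + 6**2 + 5*6)*31 - 8 = (-17/8 + 36 + 30)*31 - 8 = (511/8)*31 - 8 = 15841/8 - 8 = 15777/8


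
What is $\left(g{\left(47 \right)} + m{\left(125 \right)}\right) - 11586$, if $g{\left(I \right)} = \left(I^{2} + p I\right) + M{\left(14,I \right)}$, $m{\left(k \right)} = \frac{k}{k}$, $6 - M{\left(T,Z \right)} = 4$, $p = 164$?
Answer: $-1666$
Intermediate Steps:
$M{\left(T,Z \right)} = 2$ ($M{\left(T,Z \right)} = 6 - 4 = 2$)
$m{\left(k \right)} = 1$
$g{\left(I \right)} = 2 + I^{2} + 164 I$ ($g{\left(I \right)} = \left(I^{2} + 164 I\right) + 2 = 2 + I^{2} + 164 I$)
$\left(g{\left(47 \right)} + m{\left(125 \right)}\right) - 11586 = \left(\left(2 + 47^{2} + 164 \cdot 47\right) + 1\right) - 11586 = \left(\left(2 + 2209 + 7708\right) + 1\right) - 11586 = \left(9919 + 1\right) - 11586 = 9920 - 11586 = -1666$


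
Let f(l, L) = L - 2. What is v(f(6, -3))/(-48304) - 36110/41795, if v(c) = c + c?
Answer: -174383949/201886568 ≈ -0.86377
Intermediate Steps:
f(l, L) = -2 + L
v(c) = 2*c
v(f(6, -3))/(-48304) - 36110/41795 = (2*(-2 - 3))/(-48304) - 36110/41795 = (2*(-5))*(-1/48304) - 36110*1/41795 = -10*(-1/48304) - 7222/8359 = 5/24152 - 7222/8359 = -174383949/201886568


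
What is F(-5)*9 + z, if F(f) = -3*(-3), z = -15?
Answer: 66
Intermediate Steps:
F(f) = 9
F(-5)*9 + z = 9*9 - 15 = 81 - 15 = 66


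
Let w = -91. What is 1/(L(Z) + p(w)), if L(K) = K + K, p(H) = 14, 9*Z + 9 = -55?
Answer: -9/2 ≈ -4.5000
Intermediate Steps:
Z = -64/9 (Z = -1 + (⅑)*(-55) = -1 - 55/9 = -64/9 ≈ -7.1111)
L(K) = 2*K
1/(L(Z) + p(w)) = 1/(2*(-64/9) + 14) = 1/(-128/9 + 14) = 1/(-2/9) = -9/2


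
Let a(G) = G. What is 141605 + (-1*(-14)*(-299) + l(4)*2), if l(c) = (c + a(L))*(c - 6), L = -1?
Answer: 137407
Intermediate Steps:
l(c) = (-1 + c)*(-6 + c) (l(c) = (c - 1)*(c - 6) = (-1 + c)*(-6 + c))
141605 + (-1*(-14)*(-299) + l(4)*2) = 141605 + (-1*(-14)*(-299) + (6 + 4² - 7*4)*2) = 141605 + (14*(-299) + (6 + 16 - 28)*2) = 141605 + (-4186 - 6*2) = 141605 + (-4186 - 12) = 141605 - 4198 = 137407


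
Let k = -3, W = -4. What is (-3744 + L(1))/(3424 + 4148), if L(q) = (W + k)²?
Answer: -3695/7572 ≈ -0.48798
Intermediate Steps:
L(q) = 49 (L(q) = (-4 - 3)² = (-7)² = 49)
(-3744 + L(1))/(3424 + 4148) = (-3744 + 49)/(3424 + 4148) = -3695/7572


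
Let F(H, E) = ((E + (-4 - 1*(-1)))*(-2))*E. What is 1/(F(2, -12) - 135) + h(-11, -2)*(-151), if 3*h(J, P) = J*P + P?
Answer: -498301/495 ≈ -1006.7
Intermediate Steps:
h(J, P) = P/3 + J*P/3 (h(J, P) = (J*P + P)/3 = (P + J*P)/3 = P/3 + J*P/3)
F(H, E) = E*(6 - 2*E) (F(H, E) = ((E + (-4 + 1))*(-2))*E = ((E - 3)*(-2))*E = ((-3 + E)*(-2))*E = (6 - 2*E)*E = E*(6 - 2*E))
1/(F(2, -12) - 135) + h(-11, -2)*(-151) = 1/(2*(-12)*(3 - 1*(-12)) - 135) + ((⅓)*(-2)*(1 - 11))*(-151) = 1/(2*(-12)*(3 + 12) - 135) + ((⅓)*(-2)*(-10))*(-151) = 1/(2*(-12)*15 - 135) + (20/3)*(-151) = 1/(-360 - 135) - 3020/3 = 1/(-495) - 3020/3 = -1/495 - 3020/3 = -498301/495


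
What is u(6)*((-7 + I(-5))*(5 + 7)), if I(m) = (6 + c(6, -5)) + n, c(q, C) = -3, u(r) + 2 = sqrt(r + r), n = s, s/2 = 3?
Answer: -48 + 48*sqrt(3) ≈ 35.138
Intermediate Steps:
s = 6 (s = 2*3 = 6)
n = 6
u(r) = -2 + sqrt(2)*sqrt(r) (u(r) = -2 + sqrt(r + r) = -2 + sqrt(2*r) = -2 + sqrt(2)*sqrt(r))
I(m) = 9 (I(m) = (6 - 3) + 6 = 3 + 6 = 9)
u(6)*((-7 + I(-5))*(5 + 7)) = (-2 + sqrt(2)*sqrt(6))*((-7 + 9)*(5 + 7)) = (-2 + 2*sqrt(3))*(2*12) = (-2 + 2*sqrt(3))*24 = -48 + 48*sqrt(3)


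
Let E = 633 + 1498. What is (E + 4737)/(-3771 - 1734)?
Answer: -6868/5505 ≈ -1.2476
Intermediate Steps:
E = 2131
(E + 4737)/(-3771 - 1734) = (2131 + 4737)/(-3771 - 1734) = 6868/(-5505) = 6868*(-1/5505) = -6868/5505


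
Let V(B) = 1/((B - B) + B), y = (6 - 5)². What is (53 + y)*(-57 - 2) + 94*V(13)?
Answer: -41324/13 ≈ -3178.8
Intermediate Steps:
y = 1 (y = 1² = 1)
V(B) = 1/B (V(B) = 1/(0 + B) = 1/B)
(53 + y)*(-57 - 2) + 94*V(13) = (53 + 1)*(-57 - 2) + 94/13 = 54*(-59) + 94*(1/13) = -3186 + 94/13 = -41324/13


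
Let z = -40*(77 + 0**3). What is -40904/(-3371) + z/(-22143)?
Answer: 83283632/6785823 ≈ 12.273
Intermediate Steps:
z = -3080 (z = -40*(77 + 0) = -40*77 = -3080)
-40904/(-3371) + z/(-22143) = -40904/(-3371) - 3080/(-22143) = -40904*(-1/3371) - 3080*(-1/22143) = 40904/3371 + 280/2013 = 83283632/6785823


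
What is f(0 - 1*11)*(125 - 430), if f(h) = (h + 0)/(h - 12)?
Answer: -3355/23 ≈ -145.87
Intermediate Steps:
f(h) = h/(-12 + h)
f(0 - 1*11)*(125 - 430) = ((0 - 1*11)/(-12 + (0 - 1*11)))*(125 - 430) = ((0 - 11)/(-12 + (0 - 11)))*(-305) = -11/(-12 - 11)*(-305) = -11/(-23)*(-305) = -11*(-1/23)*(-305) = (11/23)*(-305) = -3355/23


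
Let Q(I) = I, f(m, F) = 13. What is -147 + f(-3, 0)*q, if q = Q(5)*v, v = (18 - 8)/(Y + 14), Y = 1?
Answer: -311/3 ≈ -103.67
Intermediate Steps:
v = ⅔ (v = (18 - 8)/(1 + 14) = 10/15 = 10*(1/15) = ⅔ ≈ 0.66667)
q = 10/3 (q = 5*(⅔) = 10/3 ≈ 3.3333)
-147 + f(-3, 0)*q = -147 + 13*(10/3) = -147 + 130/3 = -311/3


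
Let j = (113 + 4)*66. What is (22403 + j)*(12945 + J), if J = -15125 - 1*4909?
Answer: -213556125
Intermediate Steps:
j = 7722 (j = 117*66 = 7722)
J = -20034 (J = -15125 - 4909 = -20034)
(22403 + j)*(12945 + J) = (22403 + 7722)*(12945 - 20034) = 30125*(-7089) = -213556125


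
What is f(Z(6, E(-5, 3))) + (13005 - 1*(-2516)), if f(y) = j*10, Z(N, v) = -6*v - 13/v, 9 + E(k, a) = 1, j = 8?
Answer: 15601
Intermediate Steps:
E(k, a) = -8 (E(k, a) = -9 + 1 = -8)
Z(N, v) = -13/v - 6*v
f(y) = 80 (f(y) = 8*10 = 80)
f(Z(6, E(-5, 3))) + (13005 - 1*(-2516)) = 80 + (13005 - 1*(-2516)) = 80 + (13005 + 2516) = 80 + 15521 = 15601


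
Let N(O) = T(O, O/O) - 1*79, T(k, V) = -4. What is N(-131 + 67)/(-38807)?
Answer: 83/38807 ≈ 0.0021388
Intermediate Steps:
N(O) = -83 (N(O) = -4 - 1*79 = -4 - 79 = -83)
N(-131 + 67)/(-38807) = -83/(-38807) = -83*(-1/38807) = 83/38807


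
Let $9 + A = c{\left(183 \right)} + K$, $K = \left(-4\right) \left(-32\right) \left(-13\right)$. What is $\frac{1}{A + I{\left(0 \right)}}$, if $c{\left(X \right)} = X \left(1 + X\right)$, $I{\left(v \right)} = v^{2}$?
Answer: $\frac{1}{31999} \approx 3.1251 \cdot 10^{-5}$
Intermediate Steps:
$K = -1664$ ($K = 128 \left(-13\right) = -1664$)
$A = 31999$ ($A = -9 - \left(1664 - 183 \left(1 + 183\right)\right) = -9 + \left(183 \cdot 184 - 1664\right) = -9 + \left(33672 - 1664\right) = -9 + 32008 = 31999$)
$\frac{1}{A + I{\left(0 \right)}} = \frac{1}{31999 + 0^{2}} = \frac{1}{31999 + 0} = \frac{1}{31999}$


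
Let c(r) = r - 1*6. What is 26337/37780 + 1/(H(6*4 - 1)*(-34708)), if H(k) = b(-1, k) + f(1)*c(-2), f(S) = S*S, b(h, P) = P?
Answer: 342788279/491725590 ≈ 0.69711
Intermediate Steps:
f(S) = S²
c(r) = -6 + r (c(r) = r - 6 = -6 + r)
H(k) = -8 + k (H(k) = k + 1²*(-6 - 2) = k + 1*(-8) = k - 8 = -8 + k)
26337/37780 + 1/(H(6*4 - 1)*(-34708)) = 26337/37780 + 1/((-8 + (6*4 - 1))*(-34708)) = 26337*(1/37780) - 1/34708/(-8 + (24 - 1)) = 26337/37780 - 1/34708/(-8 + 23) = 26337/37780 - 1/34708/15 = 26337/37780 + (1/15)*(-1/34708) = 26337/37780 - 1/520620 = 342788279/491725590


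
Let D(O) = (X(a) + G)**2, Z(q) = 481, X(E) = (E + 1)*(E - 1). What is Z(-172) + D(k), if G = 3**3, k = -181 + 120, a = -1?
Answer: 1210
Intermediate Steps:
X(E) = (1 + E)*(-1 + E)
k = -61
G = 27
D(O) = 729 (D(O) = ((-1 + (-1)**2) + 27)**2 = ((-1 + 1) + 27)**2 = (0 + 27)**2 = 27**2 = 729)
Z(-172) + D(k) = 481 + 729 = 1210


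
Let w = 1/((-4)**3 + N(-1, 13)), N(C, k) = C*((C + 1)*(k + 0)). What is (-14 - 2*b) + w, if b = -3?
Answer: -513/64 ≈ -8.0156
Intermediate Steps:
N(C, k) = C*k*(1 + C) (N(C, k) = C*((1 + C)*k) = C*(k*(1 + C)) = C*k*(1 + C))
w = -1/64 (w = 1/((-4)**3 - 1*13*(1 - 1)) = 1/(-64 - 1*13*0) = 1/(-64 + 0) = 1/(-64) = -1/64 ≈ -0.015625)
(-14 - 2*b) + w = (-14 - 2*(-3)) - 1/64 = (-14 + 6) - 1/64 = -8 - 1/64 = -513/64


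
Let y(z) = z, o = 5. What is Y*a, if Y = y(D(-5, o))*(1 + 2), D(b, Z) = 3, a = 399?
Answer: 3591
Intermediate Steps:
Y = 9 (Y = 3*(1 + 2) = 3*3 = 9)
Y*a = 9*399 = 3591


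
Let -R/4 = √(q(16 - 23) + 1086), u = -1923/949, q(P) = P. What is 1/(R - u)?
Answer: -1824927/15544277735 - 3602404*√1079/15544277735 ≈ -0.0077300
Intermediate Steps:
u = -1923/949 (u = -1923*1/949 = -1923/949 ≈ -2.0263)
R = -4*√1079 (R = -4*√((16 - 23) + 1086) = -4*√(-7 + 1086) = -4*√1079 ≈ -131.39)
1/(R - u) = 1/(-4*√1079 - 1*(-1923/949)) = 1/(-4*√1079 + 1923/949) = 1/(1923/949 - 4*√1079)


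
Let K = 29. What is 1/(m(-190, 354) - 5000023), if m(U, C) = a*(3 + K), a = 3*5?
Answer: -1/4999543 ≈ -2.0002e-7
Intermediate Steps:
a = 15
m(U, C) = 480 (m(U, C) = 15*(3 + 29) = 15*32 = 480)
1/(m(-190, 354) - 5000023) = 1/(480 - 5000023) = 1/(-4999543) = -1/4999543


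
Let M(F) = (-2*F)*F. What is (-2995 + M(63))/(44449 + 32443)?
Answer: -10933/76892 ≈ -0.14219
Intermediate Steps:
M(F) = -2*F²
(-2995 + M(63))/(44449 + 32443) = (-2995 - 2*63²)/(44449 + 32443) = (-2995 - 2*3969)/76892 = (-2995 - 7938)*(1/76892) = -10933*1/76892 = -10933/76892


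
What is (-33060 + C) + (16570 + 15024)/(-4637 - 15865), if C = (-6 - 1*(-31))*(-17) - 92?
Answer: -344213624/10251 ≈ -33579.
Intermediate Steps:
C = -517 (C = (-6 + 31)*(-17) - 92 = 25*(-17) - 92 = -425 - 92 = -517)
(-33060 + C) + (16570 + 15024)/(-4637 - 15865) = (-33060 - 517) + (16570 + 15024)/(-4637 - 15865) = -33577 + 31594/(-20502) = -33577 + 31594*(-1/20502) = -33577 - 15797/10251 = -344213624/10251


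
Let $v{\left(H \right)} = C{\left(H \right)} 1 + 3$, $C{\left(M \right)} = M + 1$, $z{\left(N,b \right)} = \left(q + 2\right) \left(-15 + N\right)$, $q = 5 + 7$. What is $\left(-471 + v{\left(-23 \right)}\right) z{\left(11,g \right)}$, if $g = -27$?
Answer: $27440$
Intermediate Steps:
$q = 12$
$z{\left(N,b \right)} = -210 + 14 N$ ($z{\left(N,b \right)} = \left(12 + 2\right) \left(-15 + N\right) = 14 \left(-15 + N\right) = -210 + 14 N$)
$C{\left(M \right)} = 1 + M$
$v{\left(H \right)} = 4 + H$ ($v{\left(H \right)} = \left(1 + H\right) 1 + 3 = \left(1 + H\right) + 3 = 4 + H$)
$\left(-471 + v{\left(-23 \right)}\right) z{\left(11,g \right)} = \left(-471 + \left(4 - 23\right)\right) \left(-210 + 14 \cdot 11\right) = \left(-471 - 19\right) \left(-210 + 154\right) = \left(-490\right) \left(-56\right) = 27440$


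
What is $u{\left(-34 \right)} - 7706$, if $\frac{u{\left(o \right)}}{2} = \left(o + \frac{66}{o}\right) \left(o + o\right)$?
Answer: $-2818$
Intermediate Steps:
$u{\left(o \right)} = 4 o \left(o + \frac{66}{o}\right)$ ($u{\left(o \right)} = 2 \left(o + \frac{66}{o}\right) \left(o + o\right) = 2 \left(o + \frac{66}{o}\right) 2 o = 2 \cdot 2 o \left(o + \frac{66}{o}\right) = 4 o \left(o + \frac{66}{o}\right)$)
$u{\left(-34 \right)} - 7706 = \left(264 + 4 \left(-34\right)^{2}\right) - 7706 = \left(264 + 4 \cdot 1156\right) - 7706 = \left(264 + 4624\right) - 7706 = 4888 - 7706 = -2818$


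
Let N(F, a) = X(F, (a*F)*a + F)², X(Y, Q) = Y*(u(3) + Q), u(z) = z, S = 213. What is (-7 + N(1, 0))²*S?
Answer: 17253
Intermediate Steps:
X(Y, Q) = Y*(3 + Q)
N(F, a) = F²*(3 + F + F*a²)² (N(F, a) = (F*(3 + ((a*F)*a + F)))² = (F*(3 + ((F*a)*a + F)))² = (F*(3 + (F*a² + F)))² = (F*(3 + (F + F*a²)))² = (F*(3 + F + F*a²))² = F²*(3 + F + F*a²)²)
(-7 + N(1, 0))²*S = (-7 + 1²*(3 + 1*(1 + 0²))²)²*213 = (-7 + 1*(3 + 1*(1 + 0))²)²*213 = (-7 + 1*(3 + 1*1)²)²*213 = (-7 + 1*(3 + 1)²)²*213 = (-7 + 1*4²)²*213 = (-7 + 1*16)²*213 = (-7 + 16)²*213 = 9²*213 = 81*213 = 17253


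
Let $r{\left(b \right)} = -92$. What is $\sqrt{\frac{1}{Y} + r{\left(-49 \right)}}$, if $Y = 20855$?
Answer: $\frac{i \sqrt{40013633445}}{20855} \approx 9.5917 i$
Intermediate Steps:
$\sqrt{\frac{1}{Y} + r{\left(-49 \right)}} = \sqrt{\frac{1}{20855} - 92} = \sqrt{- \frac{1918659}{20855}} = \frac{i \sqrt{40013633445}}{20855}$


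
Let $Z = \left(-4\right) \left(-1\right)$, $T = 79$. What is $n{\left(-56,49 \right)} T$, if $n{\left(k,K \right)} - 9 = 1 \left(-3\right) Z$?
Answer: $-237$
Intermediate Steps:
$Z = 4$
$n{\left(k,K \right)} = -3$ ($n{\left(k,K \right)} = 9 + 1 \left(-3\right) 4 = 9 - 12 = -3$)
$n{\left(-56,49 \right)} T = \left(-3\right) 79 = -237$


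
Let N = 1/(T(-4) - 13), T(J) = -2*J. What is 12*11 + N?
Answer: 659/5 ≈ 131.80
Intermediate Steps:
N = -1/5 (N = 1/(-2*(-4) - 13) = 1/(8 - 13) = 1/(-5) = -1/5 ≈ -0.20000)
12*11 + N = 12*11 - 1/5 = 132 - 1/5 = 659/5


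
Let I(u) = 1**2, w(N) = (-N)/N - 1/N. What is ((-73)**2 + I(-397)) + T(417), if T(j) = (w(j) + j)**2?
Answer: 31019016211/173889 ≈ 1.7838e+5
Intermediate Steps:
w(N) = -1 - 1/N
T(j) = (j + (-1 - j)/j)**2 (T(j) = ((-1 - j)/j + j)**2 = (j + (-1 - j)/j)**2)
I(u) = 1
((-73)**2 + I(-397)) + T(417) = ((-73)**2 + 1) + (-1 + 417**2 - 1*417)**2/417**2 = (5329 + 1) + (-1 + 173889 - 417)**2/173889 = 5330 + (1/173889)*173471**2 = 5330 + (1/173889)*30092187841 = 5330 + 30092187841/173889 = 31019016211/173889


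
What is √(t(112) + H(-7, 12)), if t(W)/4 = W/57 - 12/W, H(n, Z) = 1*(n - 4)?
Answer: 4*I*√35511/399 ≈ 1.8892*I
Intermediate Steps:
H(n, Z) = -4 + n (H(n, Z) = 1*(-4 + n) = -4 + n)
t(W) = -48/W + 4*W/57 (t(W) = 4*(W/57 - 12/W) = 4*(-12/W + W/57) = -48/W + 4*W/57)
√(t(112) + H(-7, 12)) = √((-48/112 + (4/57)*112) + (-4 - 7)) = √((-48*1/112 + 448/57) - 11) = √((-3/7 + 448/57) - 11) = √(2965/399 - 11) = √(-1424/399) = 4*I*√35511/399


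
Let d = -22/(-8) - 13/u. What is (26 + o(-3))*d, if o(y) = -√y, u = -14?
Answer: 1339/14 - 103*I*√3/28 ≈ 95.643 - 6.3715*I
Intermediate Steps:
d = 103/28 (d = -22/(-8) - 13/(-14) = -22*(-⅛) - 13*(-1/14) = 11/4 + 13/14 = 103/28 ≈ 3.6786)
(26 + o(-3))*d = (26 - √(-3))*(103/28) = (26 - I*√3)*(103/28) = 1339/14 - 103*I*√3/28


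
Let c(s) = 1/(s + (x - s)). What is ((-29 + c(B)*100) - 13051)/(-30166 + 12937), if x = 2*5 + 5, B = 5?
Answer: 39220/51687 ≈ 0.75880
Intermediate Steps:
x = 15 (x = 10 + 5 = 15)
c(s) = 1/15 (c(s) = 1/(s + (15 - s)) = 1/15)
((-29 + c(B)*100) - 13051)/(-30166 + 12937) = ((-29 + (1/15)*100) - 13051)/(-30166 + 12937) = ((-29 + 20/3) - 13051)/(-17229) = (-67/3 - 13051)*(-1/17229) = -39220/3*(-1/17229) = 39220/51687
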